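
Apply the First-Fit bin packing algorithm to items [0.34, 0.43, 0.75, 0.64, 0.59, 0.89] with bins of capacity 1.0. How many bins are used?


Place items sequentially using First-Fit:
  Item 0.34 -> new Bin 1
  Item 0.43 -> Bin 1 (now 0.77)
  Item 0.75 -> new Bin 2
  Item 0.64 -> new Bin 3
  Item 0.59 -> new Bin 4
  Item 0.89 -> new Bin 5
Total bins used = 5

5


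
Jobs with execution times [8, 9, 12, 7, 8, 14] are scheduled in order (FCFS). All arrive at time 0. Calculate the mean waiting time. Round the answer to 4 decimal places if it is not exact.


FCFS order (as given): [8, 9, 12, 7, 8, 14]
Waiting times:
  Job 1: wait = 0
  Job 2: wait = 8
  Job 3: wait = 17
  Job 4: wait = 29
  Job 5: wait = 36
  Job 6: wait = 44
Sum of waiting times = 134
Average waiting time = 134/6 = 22.3333

22.3333


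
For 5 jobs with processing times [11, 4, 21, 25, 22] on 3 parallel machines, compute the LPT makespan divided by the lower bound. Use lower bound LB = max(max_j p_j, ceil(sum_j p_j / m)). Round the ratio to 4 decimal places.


LPT order: [25, 22, 21, 11, 4]
Machine loads after assignment: [25, 26, 32]
LPT makespan = 32
Lower bound = max(max_job, ceil(total/3)) = max(25, 28) = 28
Ratio = 32 / 28 = 1.1429

1.1429


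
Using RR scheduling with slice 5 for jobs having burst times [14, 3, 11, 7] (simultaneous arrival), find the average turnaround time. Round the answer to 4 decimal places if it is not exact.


Time quantum = 5
Execution trace:
  J1 runs 5 units, time = 5
  J2 runs 3 units, time = 8
  J3 runs 5 units, time = 13
  J4 runs 5 units, time = 18
  J1 runs 5 units, time = 23
  J3 runs 5 units, time = 28
  J4 runs 2 units, time = 30
  J1 runs 4 units, time = 34
  J3 runs 1 units, time = 35
Finish times: [34, 8, 35, 30]
Average turnaround = 107/4 = 26.75

26.75


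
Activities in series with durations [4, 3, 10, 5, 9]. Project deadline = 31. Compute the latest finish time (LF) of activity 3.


LF(activity 3) = deadline - sum of successor durations
Successors: activities 4 through 5 with durations [5, 9]
Sum of successor durations = 14
LF = 31 - 14 = 17

17


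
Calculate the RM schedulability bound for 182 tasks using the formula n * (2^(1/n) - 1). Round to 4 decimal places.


Compute 2^(1/182) = 1.0038157625
Subtract 1: 1.0038157625 - 1 = 0.0038157625
Multiply by n: 182 * 0.0038157625 = 0.6944687750
Round to 4 dp: 0.6945

0.6945


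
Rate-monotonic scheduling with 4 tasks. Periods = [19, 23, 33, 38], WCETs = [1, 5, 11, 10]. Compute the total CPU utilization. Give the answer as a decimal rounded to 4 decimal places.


Compute individual utilizations (exact fractions):
  Task 1: C/T = 1/19 (approx. 0.0526)
  Task 2: C/T = 5/23 (approx. 0.2174)
  Task 3: C/T = 11/33 = 1/3 (approx. 0.3333)
  Task 4: C/T = 10/38 = 5/19 (approx. 0.2632)
Total utilization U = 1/19 + 5/23 + 1/3 + 5/19 = 1136/1311
Rounded to 4 decimal places: U = 0.8665
RM (Liu & Layland) bound for 4 tasks = 0.756828; compare with U = 1136/1311 (approx. 0.866514)
bound < U <= 1, so the RM sufficient condition is not met (inconclusive; an exact test such as response-time analysis is needed).

0.8665


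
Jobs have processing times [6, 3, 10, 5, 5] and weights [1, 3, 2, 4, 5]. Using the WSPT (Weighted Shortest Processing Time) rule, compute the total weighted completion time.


Compute p/w ratios and sort ascending (WSPT): [(3, 3), (5, 5), (5, 4), (10, 2), (6, 1)]
Compute weighted completion times:
  Job (p=3,w=3): C=3, w*C=3*3=9
  Job (p=5,w=5): C=8, w*C=5*8=40
  Job (p=5,w=4): C=13, w*C=4*13=52
  Job (p=10,w=2): C=23, w*C=2*23=46
  Job (p=6,w=1): C=29, w*C=1*29=29
Total weighted completion time = 176

176


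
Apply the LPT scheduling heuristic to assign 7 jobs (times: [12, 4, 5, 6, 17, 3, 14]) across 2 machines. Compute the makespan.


Sort jobs in decreasing order (LPT): [17, 14, 12, 6, 5, 4, 3]
Assign each job to the least loaded machine:
  Machine 1: jobs [17, 6, 5, 3], load = 31
  Machine 2: jobs [14, 12, 4], load = 30
Makespan = max load = 31

31


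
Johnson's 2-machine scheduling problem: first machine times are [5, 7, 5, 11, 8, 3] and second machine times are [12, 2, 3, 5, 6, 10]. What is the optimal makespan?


Apply Johnson's rule:
  Group 1 (a <= b): [(6, 3, 10), (1, 5, 12)]
  Group 2 (a > b): [(5, 8, 6), (4, 11, 5), (3, 5, 3), (2, 7, 2)]
Optimal job order: [6, 1, 5, 4, 3, 2]
Schedule:
  Job 6: M1 done at 3, M2 done at 13
  Job 1: M1 done at 8, M2 done at 25
  Job 5: M1 done at 16, M2 done at 31
  Job 4: M1 done at 27, M2 done at 36
  Job 3: M1 done at 32, M2 done at 39
  Job 2: M1 done at 39, M2 done at 41
Makespan = 41

41


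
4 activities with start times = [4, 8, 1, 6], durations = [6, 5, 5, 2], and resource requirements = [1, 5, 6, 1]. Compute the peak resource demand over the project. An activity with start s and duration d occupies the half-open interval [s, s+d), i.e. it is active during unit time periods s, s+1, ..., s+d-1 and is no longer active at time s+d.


Each activity i is active on [start_i, start_i + duration_i).
Compute total resource usage per time slot:
  t=0: active resources = [], total = 0
  t=1: active resources = [6], total = 6
  t=2: active resources = [6], total = 6
  t=3: active resources = [6], total = 6
  t=4: active resources = [1, 6], total = 7
  t=5: active resources = [1, 6], total = 7
  t=6: active resources = [1, 1], total = 2
  t=7: active resources = [1, 1], total = 2
  t=8: active resources = [1, 5], total = 6
  t=9: active resources = [1, 5], total = 6
  t=10: active resources = [5], total = 5
  t=11: active resources = [5], total = 5
  t=12: active resources = [5], total = 5
Peak resource demand = 7

7


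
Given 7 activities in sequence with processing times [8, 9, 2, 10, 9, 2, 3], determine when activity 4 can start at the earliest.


Activity 4 starts after activities 1 through 3 complete.
Predecessor durations: [8, 9, 2]
ES = 8 + 9 + 2 = 19

19


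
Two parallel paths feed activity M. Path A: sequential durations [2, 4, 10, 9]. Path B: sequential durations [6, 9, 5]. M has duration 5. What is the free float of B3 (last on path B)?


ES(B3) = sum of predecessors on chain B = 15
EF(B3) = ES + duration = 15 + 5 = 20
Successor of B3 is M. ES(M) = max(sum(A), sum(B)) = max(25, 20) = 25
Free float = ES(successor) - EF(current) = 25 - 20 = 5

5


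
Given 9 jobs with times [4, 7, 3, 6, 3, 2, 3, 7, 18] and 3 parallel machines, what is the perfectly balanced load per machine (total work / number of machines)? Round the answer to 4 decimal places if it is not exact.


Total processing time = 4 + 7 + 3 + 6 + 3 + 2 + 3 + 7 + 18 = 53
Number of machines = 3
Ideal balanced load = 53 / 3 = 17.6667

17.6667


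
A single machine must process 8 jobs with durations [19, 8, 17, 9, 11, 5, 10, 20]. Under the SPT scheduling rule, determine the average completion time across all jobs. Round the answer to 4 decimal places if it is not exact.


Sort jobs by processing time (SPT order): [5, 8, 9, 10, 11, 17, 19, 20]
Compute completion times sequentially:
  Job 1: processing = 5, completes at 5
  Job 2: processing = 8, completes at 13
  Job 3: processing = 9, completes at 22
  Job 4: processing = 10, completes at 32
  Job 5: processing = 11, completes at 43
  Job 6: processing = 17, completes at 60
  Job 7: processing = 19, completes at 79
  Job 8: processing = 20, completes at 99
Sum of completion times = 353
Average completion time = 353/8 = 44.125

44.125


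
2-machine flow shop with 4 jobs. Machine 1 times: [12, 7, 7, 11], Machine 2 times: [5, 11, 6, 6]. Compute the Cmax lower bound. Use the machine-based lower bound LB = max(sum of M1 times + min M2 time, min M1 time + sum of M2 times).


LB1 = sum(M1 times) + min(M2 times) = 37 + 5 = 42
LB2 = min(M1 times) + sum(M2 times) = 7 + 28 = 35
Lower bound = max(LB1, LB2) = max(42, 35) = 42

42


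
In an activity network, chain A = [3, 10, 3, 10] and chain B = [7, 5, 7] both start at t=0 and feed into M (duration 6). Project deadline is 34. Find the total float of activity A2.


Forward pass: ES(A2) = sum of predecessors on chain A = 3
EF = ES + duration = 3 + 10 = 13
Backward pass: LF(M) = deadline = 34; LS(M) = 34 - 6 = 28
LF(A2) = LS(M) - sum(successors on chain A) = 28 - 13 = 15
LS = LF - duration = 15 - 10 = 5
Total float = LS - ES = 5 - 3 = 2

2


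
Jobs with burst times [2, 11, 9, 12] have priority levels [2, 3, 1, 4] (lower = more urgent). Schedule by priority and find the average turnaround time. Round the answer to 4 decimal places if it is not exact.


Sort by priority (ascending = highest first):
Order: [(1, 9), (2, 2), (3, 11), (4, 12)]
Completion times:
  Priority 1, burst=9, C=9
  Priority 2, burst=2, C=11
  Priority 3, burst=11, C=22
  Priority 4, burst=12, C=34
Average turnaround = 76/4 = 19.0

19.0


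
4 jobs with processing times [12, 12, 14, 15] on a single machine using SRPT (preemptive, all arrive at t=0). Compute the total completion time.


Since all jobs arrive at t=0, SRPT equals SPT ordering.
SPT order: [12, 12, 14, 15]
Completion times:
  Job 1: p=12, C=12
  Job 2: p=12, C=24
  Job 3: p=14, C=38
  Job 4: p=15, C=53
Total completion time = 12 + 24 + 38 + 53 = 127

127


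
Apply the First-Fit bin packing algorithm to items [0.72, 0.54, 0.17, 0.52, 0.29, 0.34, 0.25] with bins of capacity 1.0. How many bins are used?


Place items sequentially using First-Fit:
  Item 0.72 -> new Bin 1
  Item 0.54 -> new Bin 2
  Item 0.17 -> Bin 1 (now 0.89)
  Item 0.52 -> new Bin 3
  Item 0.29 -> Bin 2 (now 0.83)
  Item 0.34 -> Bin 3 (now 0.86)
  Item 0.25 -> new Bin 4
Total bins used = 4

4


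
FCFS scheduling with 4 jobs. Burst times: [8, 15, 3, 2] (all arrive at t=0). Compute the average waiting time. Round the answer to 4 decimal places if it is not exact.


FCFS order (as given): [8, 15, 3, 2]
Waiting times:
  Job 1: wait = 0
  Job 2: wait = 8
  Job 3: wait = 23
  Job 4: wait = 26
Sum of waiting times = 57
Average waiting time = 57/4 = 14.25

14.25


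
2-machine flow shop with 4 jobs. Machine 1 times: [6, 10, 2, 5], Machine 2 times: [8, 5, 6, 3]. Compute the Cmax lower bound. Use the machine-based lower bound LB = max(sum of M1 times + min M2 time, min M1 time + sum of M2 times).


LB1 = sum(M1 times) + min(M2 times) = 23 + 3 = 26
LB2 = min(M1 times) + sum(M2 times) = 2 + 22 = 24
Lower bound = max(LB1, LB2) = max(26, 24) = 26

26


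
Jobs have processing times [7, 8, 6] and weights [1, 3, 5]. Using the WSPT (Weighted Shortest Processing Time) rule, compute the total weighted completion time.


Compute p/w ratios and sort ascending (WSPT): [(6, 5), (8, 3), (7, 1)]
Compute weighted completion times:
  Job (p=6,w=5): C=6, w*C=5*6=30
  Job (p=8,w=3): C=14, w*C=3*14=42
  Job (p=7,w=1): C=21, w*C=1*21=21
Total weighted completion time = 93

93


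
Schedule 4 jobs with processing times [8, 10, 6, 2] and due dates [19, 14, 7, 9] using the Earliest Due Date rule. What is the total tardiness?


Sort by due date (EDD order): [(6, 7), (2, 9), (10, 14), (8, 19)]
Compute completion times and tardiness:
  Job 1: p=6, d=7, C=6, tardiness=max(0,6-7)=0
  Job 2: p=2, d=9, C=8, tardiness=max(0,8-9)=0
  Job 3: p=10, d=14, C=18, tardiness=max(0,18-14)=4
  Job 4: p=8, d=19, C=26, tardiness=max(0,26-19)=7
Total tardiness = 11

11


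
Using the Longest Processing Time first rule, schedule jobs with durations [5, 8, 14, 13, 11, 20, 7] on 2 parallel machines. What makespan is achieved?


Sort jobs in decreasing order (LPT): [20, 14, 13, 11, 8, 7, 5]
Assign each job to the least loaded machine:
  Machine 1: jobs [20, 11, 7], load = 38
  Machine 2: jobs [14, 13, 8, 5], load = 40
Makespan = max load = 40

40


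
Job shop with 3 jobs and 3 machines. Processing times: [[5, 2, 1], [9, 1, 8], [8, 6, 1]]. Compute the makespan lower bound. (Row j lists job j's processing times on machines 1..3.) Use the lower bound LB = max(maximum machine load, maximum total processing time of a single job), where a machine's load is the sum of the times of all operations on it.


Machine loads:
  Machine 1: 5 + 9 + 8 = 22
  Machine 2: 2 + 1 + 6 = 9
  Machine 3: 1 + 8 + 1 = 10
Max machine load = 22
Job totals:
  Job 1: 8
  Job 2: 18
  Job 3: 15
Max job total = 18
Lower bound = max(22, 18) = 22

22


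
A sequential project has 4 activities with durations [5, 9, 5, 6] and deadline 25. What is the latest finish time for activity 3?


LF(activity 3) = deadline - sum of successor durations
Successors: activities 4 through 4 with durations [6]
Sum of successor durations = 6
LF = 25 - 6 = 19

19


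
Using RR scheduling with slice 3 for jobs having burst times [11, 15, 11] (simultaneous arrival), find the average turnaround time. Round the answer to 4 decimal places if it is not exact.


Time quantum = 3
Execution trace:
  J1 runs 3 units, time = 3
  J2 runs 3 units, time = 6
  J3 runs 3 units, time = 9
  J1 runs 3 units, time = 12
  J2 runs 3 units, time = 15
  J3 runs 3 units, time = 18
  J1 runs 3 units, time = 21
  J2 runs 3 units, time = 24
  J3 runs 3 units, time = 27
  J1 runs 2 units, time = 29
  J2 runs 3 units, time = 32
  J3 runs 2 units, time = 34
  J2 runs 3 units, time = 37
Finish times: [29, 37, 34]
Average turnaround = 100/3 = 33.3333

33.3333


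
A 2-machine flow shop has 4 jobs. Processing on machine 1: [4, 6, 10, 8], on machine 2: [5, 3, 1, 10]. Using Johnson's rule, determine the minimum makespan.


Apply Johnson's rule:
  Group 1 (a <= b): [(1, 4, 5), (4, 8, 10)]
  Group 2 (a > b): [(2, 6, 3), (3, 10, 1)]
Optimal job order: [1, 4, 2, 3]
Schedule:
  Job 1: M1 done at 4, M2 done at 9
  Job 4: M1 done at 12, M2 done at 22
  Job 2: M1 done at 18, M2 done at 25
  Job 3: M1 done at 28, M2 done at 29
Makespan = 29

29


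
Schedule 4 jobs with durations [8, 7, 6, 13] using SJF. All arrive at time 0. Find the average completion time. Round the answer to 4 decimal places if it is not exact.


SJF order (ascending): [6, 7, 8, 13]
Completion times:
  Job 1: burst=6, C=6
  Job 2: burst=7, C=13
  Job 3: burst=8, C=21
  Job 4: burst=13, C=34
Average completion = 74/4 = 18.5

18.5


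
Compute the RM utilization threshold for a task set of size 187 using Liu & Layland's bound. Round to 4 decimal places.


Compute 2^(1/187) = 1.0037135476
Subtract 1: 1.0037135476 - 1 = 0.0037135476
Multiply by n: 187 * 0.0037135476 = 0.6944334012
Round to 4 dp: 0.6944

0.6944


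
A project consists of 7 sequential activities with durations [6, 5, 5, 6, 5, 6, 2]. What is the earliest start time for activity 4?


Activity 4 starts after activities 1 through 3 complete.
Predecessor durations: [6, 5, 5]
ES = 6 + 5 + 5 = 16

16


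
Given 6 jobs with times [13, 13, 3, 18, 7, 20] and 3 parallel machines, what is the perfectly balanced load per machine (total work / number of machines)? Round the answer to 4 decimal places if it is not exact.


Total processing time = 13 + 13 + 3 + 18 + 7 + 20 = 74
Number of machines = 3
Ideal balanced load = 74 / 3 = 24.6667

24.6667


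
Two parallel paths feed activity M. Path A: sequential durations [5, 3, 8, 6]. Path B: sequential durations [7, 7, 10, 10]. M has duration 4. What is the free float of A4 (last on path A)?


ES(A4) = sum of predecessors on chain A = 16
EF(A4) = ES + duration = 16 + 6 = 22
Successor of A4 is M. ES(M) = max(sum(A), sum(B)) = max(22, 34) = 34
Free float = ES(successor) - EF(current) = 34 - 22 = 12

12


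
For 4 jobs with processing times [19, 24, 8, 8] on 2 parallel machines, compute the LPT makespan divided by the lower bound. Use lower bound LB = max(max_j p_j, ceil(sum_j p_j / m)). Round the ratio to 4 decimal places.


LPT order: [24, 19, 8, 8]
Machine loads after assignment: [32, 27]
LPT makespan = 32
Lower bound = max(max_job, ceil(total/2)) = max(24, 30) = 30
Ratio = 32 / 30 = 1.0667

1.0667


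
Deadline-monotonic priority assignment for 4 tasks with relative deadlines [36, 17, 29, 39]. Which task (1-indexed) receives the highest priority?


Sort tasks by relative deadline (ascending):
  Task 2: deadline = 17
  Task 3: deadline = 29
  Task 1: deadline = 36
  Task 4: deadline = 39
Priority order (highest first): [2, 3, 1, 4]
Highest priority task = 2

2


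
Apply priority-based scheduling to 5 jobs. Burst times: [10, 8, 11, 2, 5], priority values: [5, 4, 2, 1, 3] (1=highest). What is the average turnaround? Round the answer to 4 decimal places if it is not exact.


Sort by priority (ascending = highest first):
Order: [(1, 2), (2, 11), (3, 5), (4, 8), (5, 10)]
Completion times:
  Priority 1, burst=2, C=2
  Priority 2, burst=11, C=13
  Priority 3, burst=5, C=18
  Priority 4, burst=8, C=26
  Priority 5, burst=10, C=36
Average turnaround = 95/5 = 19.0

19.0


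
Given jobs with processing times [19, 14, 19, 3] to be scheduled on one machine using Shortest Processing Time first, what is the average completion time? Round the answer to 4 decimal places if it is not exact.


Sort jobs by processing time (SPT order): [3, 14, 19, 19]
Compute completion times sequentially:
  Job 1: processing = 3, completes at 3
  Job 2: processing = 14, completes at 17
  Job 3: processing = 19, completes at 36
  Job 4: processing = 19, completes at 55
Sum of completion times = 111
Average completion time = 111/4 = 27.75

27.75


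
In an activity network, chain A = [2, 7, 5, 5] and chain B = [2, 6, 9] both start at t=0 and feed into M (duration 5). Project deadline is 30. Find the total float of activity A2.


Forward pass: ES(A2) = sum of predecessors on chain A = 2
EF = ES + duration = 2 + 7 = 9
Backward pass: LF(M) = deadline = 30; LS(M) = 30 - 5 = 25
LF(A2) = LS(M) - sum(successors on chain A) = 25 - 10 = 15
LS = LF - duration = 15 - 7 = 8
Total float = LS - ES = 8 - 2 = 6

6


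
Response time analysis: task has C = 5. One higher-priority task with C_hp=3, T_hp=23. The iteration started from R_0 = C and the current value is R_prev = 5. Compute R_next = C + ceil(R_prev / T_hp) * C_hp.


R_next = C + ceil(R_prev / T_hp) * C_hp
ceil(5 / 23) = ceil(0.2174) = 1
Interference = 1 * 3 = 3
R_next = 5 + 3 = 8

8


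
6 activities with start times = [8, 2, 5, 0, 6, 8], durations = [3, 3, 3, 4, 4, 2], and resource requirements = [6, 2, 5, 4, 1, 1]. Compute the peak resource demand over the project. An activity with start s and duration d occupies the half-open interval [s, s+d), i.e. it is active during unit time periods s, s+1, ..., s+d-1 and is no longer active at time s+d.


Each activity i is active on [start_i, start_i + duration_i).
Compute total resource usage per time slot:
  t=0: active resources = [4], total = 4
  t=1: active resources = [4], total = 4
  t=2: active resources = [2, 4], total = 6
  t=3: active resources = [2, 4], total = 6
  t=4: active resources = [2], total = 2
  t=5: active resources = [5], total = 5
  t=6: active resources = [5, 1], total = 6
  t=7: active resources = [5, 1], total = 6
  t=8: active resources = [6, 1, 1], total = 8
  t=9: active resources = [6, 1, 1], total = 8
  t=10: active resources = [6], total = 6
Peak resource demand = 8

8


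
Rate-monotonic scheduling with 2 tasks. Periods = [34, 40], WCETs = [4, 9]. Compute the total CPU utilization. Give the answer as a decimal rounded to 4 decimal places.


Compute individual utilizations (exact fractions):
  Task 1: C/T = 4/34 = 2/17 (approx. 0.1176)
  Task 2: C/T = 9/40 (approx. 0.225)
Total utilization U = 2/17 + 9/40 = 233/680
Rounded to 4 decimal places: U = 0.3426
RM (Liu & Layland) bound for 2 tasks = 0.828427; compare with U = 233/680 (approx. 0.342647)
U <= bound, so schedulable by RM sufficient condition.

0.3426


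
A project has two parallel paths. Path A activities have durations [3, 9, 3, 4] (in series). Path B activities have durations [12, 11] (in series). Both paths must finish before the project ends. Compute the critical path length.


Path A total = 3 + 9 + 3 + 4 = 19
Path B total = 12 + 11 = 23
Critical path = longest path = max(19, 23) = 23

23


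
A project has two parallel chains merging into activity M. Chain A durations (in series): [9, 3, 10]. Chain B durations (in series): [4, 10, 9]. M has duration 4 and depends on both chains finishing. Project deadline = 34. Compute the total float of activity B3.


Forward pass: ES(B3) = sum of predecessors on chain B = 14
EF = ES + duration = 14 + 9 = 23
Backward pass: LF(M) = deadline = 34; LS(M) = 34 - 4 = 30
LF(B3) = LS(M) - sum(successors on chain B) = 30 - 0 = 30
LS = LF - duration = 30 - 9 = 21
Total float = LS - ES = 21 - 14 = 7

7


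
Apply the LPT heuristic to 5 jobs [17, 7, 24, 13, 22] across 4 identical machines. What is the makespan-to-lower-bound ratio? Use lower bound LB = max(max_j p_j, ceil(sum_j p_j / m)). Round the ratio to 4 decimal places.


LPT order: [24, 22, 17, 13, 7]
Machine loads after assignment: [24, 22, 17, 20]
LPT makespan = 24
Lower bound = max(max_job, ceil(total/4)) = max(24, 21) = 24
Ratio = 24 / 24 = 1.0

1.0


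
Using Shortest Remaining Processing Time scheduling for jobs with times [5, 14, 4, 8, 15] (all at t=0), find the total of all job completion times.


Since all jobs arrive at t=0, SRPT equals SPT ordering.
SPT order: [4, 5, 8, 14, 15]
Completion times:
  Job 1: p=4, C=4
  Job 2: p=5, C=9
  Job 3: p=8, C=17
  Job 4: p=14, C=31
  Job 5: p=15, C=46
Total completion time = 4 + 9 + 17 + 31 + 46 = 107

107


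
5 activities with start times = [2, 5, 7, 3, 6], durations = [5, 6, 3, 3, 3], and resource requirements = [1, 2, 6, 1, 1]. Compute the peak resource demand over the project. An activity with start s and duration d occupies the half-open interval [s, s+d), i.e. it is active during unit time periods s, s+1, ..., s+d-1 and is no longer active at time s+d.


Each activity i is active on [start_i, start_i + duration_i).
Compute total resource usage per time slot:
  t=0: active resources = [], total = 0
  t=1: active resources = [], total = 0
  t=2: active resources = [1], total = 1
  t=3: active resources = [1, 1], total = 2
  t=4: active resources = [1, 1], total = 2
  t=5: active resources = [1, 2, 1], total = 4
  t=6: active resources = [1, 2, 1], total = 4
  t=7: active resources = [2, 6, 1], total = 9
  t=8: active resources = [2, 6, 1], total = 9
  t=9: active resources = [2, 6], total = 8
  t=10: active resources = [2], total = 2
Peak resource demand = 9

9


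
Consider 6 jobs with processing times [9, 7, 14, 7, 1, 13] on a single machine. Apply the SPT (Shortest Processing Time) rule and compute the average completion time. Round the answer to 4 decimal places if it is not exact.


Sort jobs by processing time (SPT order): [1, 7, 7, 9, 13, 14]
Compute completion times sequentially:
  Job 1: processing = 1, completes at 1
  Job 2: processing = 7, completes at 8
  Job 3: processing = 7, completes at 15
  Job 4: processing = 9, completes at 24
  Job 5: processing = 13, completes at 37
  Job 6: processing = 14, completes at 51
Sum of completion times = 136
Average completion time = 136/6 = 22.6667

22.6667


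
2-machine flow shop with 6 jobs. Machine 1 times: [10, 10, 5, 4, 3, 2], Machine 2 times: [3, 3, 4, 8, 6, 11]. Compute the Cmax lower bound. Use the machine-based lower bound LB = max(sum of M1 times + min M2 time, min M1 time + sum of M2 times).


LB1 = sum(M1 times) + min(M2 times) = 34 + 3 = 37
LB2 = min(M1 times) + sum(M2 times) = 2 + 35 = 37
Lower bound = max(LB1, LB2) = max(37, 37) = 37

37


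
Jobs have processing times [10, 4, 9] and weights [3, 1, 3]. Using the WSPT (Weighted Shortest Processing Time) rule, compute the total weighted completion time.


Compute p/w ratios and sort ascending (WSPT): [(9, 3), (10, 3), (4, 1)]
Compute weighted completion times:
  Job (p=9,w=3): C=9, w*C=3*9=27
  Job (p=10,w=3): C=19, w*C=3*19=57
  Job (p=4,w=1): C=23, w*C=1*23=23
Total weighted completion time = 107

107


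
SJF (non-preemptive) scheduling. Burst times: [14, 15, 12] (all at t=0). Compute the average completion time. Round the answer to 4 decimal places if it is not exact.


SJF order (ascending): [12, 14, 15]
Completion times:
  Job 1: burst=12, C=12
  Job 2: burst=14, C=26
  Job 3: burst=15, C=41
Average completion = 79/3 = 26.3333

26.3333


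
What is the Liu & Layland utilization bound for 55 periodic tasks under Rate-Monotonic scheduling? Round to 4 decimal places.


Compute 2^(1/55) = 1.0126824244
Subtract 1: 1.0126824244 - 1 = 0.0126824244
Multiply by n: 55 * 0.0126824244 = 0.6975333420
Round to 4 dp: 0.6975

0.6975


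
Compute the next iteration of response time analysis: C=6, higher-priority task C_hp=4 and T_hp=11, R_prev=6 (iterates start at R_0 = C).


R_next = C + ceil(R_prev / T_hp) * C_hp
ceil(6 / 11) = ceil(0.5455) = 1
Interference = 1 * 4 = 4
R_next = 6 + 4 = 10

10


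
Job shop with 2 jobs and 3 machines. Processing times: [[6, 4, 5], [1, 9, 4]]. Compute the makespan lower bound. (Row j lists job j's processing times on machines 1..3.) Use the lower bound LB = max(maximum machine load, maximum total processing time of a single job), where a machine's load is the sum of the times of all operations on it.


Machine loads:
  Machine 1: 6 + 1 = 7
  Machine 2: 4 + 9 = 13
  Machine 3: 5 + 4 = 9
Max machine load = 13
Job totals:
  Job 1: 15
  Job 2: 14
Max job total = 15
Lower bound = max(13, 15) = 15

15


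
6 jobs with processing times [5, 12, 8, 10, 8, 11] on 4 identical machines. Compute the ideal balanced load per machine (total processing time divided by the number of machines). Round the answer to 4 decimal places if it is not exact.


Total processing time = 5 + 12 + 8 + 10 + 8 + 11 = 54
Number of machines = 4
Ideal balanced load = 54 / 4 = 13.5

13.5


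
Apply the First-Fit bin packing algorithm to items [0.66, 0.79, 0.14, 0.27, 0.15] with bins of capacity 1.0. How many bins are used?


Place items sequentially using First-Fit:
  Item 0.66 -> new Bin 1
  Item 0.79 -> new Bin 2
  Item 0.14 -> Bin 1 (now 0.8)
  Item 0.27 -> new Bin 3
  Item 0.15 -> Bin 1 (now 0.95)
Total bins used = 3

3


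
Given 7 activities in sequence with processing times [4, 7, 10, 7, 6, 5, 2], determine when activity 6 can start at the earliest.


Activity 6 starts after activities 1 through 5 complete.
Predecessor durations: [4, 7, 10, 7, 6]
ES = 4 + 7 + 10 + 7 + 6 = 34

34


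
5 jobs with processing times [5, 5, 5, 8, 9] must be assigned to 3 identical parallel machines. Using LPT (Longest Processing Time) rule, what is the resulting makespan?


Sort jobs in decreasing order (LPT): [9, 8, 5, 5, 5]
Assign each job to the least loaded machine:
  Machine 1: jobs [9], load = 9
  Machine 2: jobs [8, 5], load = 13
  Machine 3: jobs [5, 5], load = 10
Makespan = max load = 13

13


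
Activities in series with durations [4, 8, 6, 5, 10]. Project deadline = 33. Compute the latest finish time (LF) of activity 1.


LF(activity 1) = deadline - sum of successor durations
Successors: activities 2 through 5 with durations [8, 6, 5, 10]
Sum of successor durations = 29
LF = 33 - 29 = 4

4


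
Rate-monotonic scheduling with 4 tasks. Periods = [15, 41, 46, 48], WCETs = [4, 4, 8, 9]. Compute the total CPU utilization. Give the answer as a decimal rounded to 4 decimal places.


Compute individual utilizations (exact fractions):
  Task 1: C/T = 4/15 (approx. 0.2667)
  Task 2: C/T = 4/41 (approx. 0.0976)
  Task 3: C/T = 8/46 = 4/23 (approx. 0.1739)
  Task 4: C/T = 9/48 = 3/16 (approx. 0.1875)
Total utilization U = 4/15 + 4/41 + 4/23 + 3/16 = 164227/226320
Rounded to 4 decimal places: U = 0.7256
RM (Liu & Layland) bound for 4 tasks = 0.756828; compare with U = 164227/226320 (approx. 0.725641)
U <= bound, so schedulable by RM sufficient condition.

0.7256


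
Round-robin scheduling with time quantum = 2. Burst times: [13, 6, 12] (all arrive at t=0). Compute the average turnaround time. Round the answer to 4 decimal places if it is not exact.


Time quantum = 2
Execution trace:
  J1 runs 2 units, time = 2
  J2 runs 2 units, time = 4
  J3 runs 2 units, time = 6
  J1 runs 2 units, time = 8
  J2 runs 2 units, time = 10
  J3 runs 2 units, time = 12
  J1 runs 2 units, time = 14
  J2 runs 2 units, time = 16
  J3 runs 2 units, time = 18
  J1 runs 2 units, time = 20
  J3 runs 2 units, time = 22
  J1 runs 2 units, time = 24
  J3 runs 2 units, time = 26
  J1 runs 2 units, time = 28
  J3 runs 2 units, time = 30
  J1 runs 1 units, time = 31
Finish times: [31, 16, 30]
Average turnaround = 77/3 = 25.6667

25.6667


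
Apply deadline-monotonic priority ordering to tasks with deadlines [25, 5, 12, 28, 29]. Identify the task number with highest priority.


Sort tasks by relative deadline (ascending):
  Task 2: deadline = 5
  Task 3: deadline = 12
  Task 1: deadline = 25
  Task 4: deadline = 28
  Task 5: deadline = 29
Priority order (highest first): [2, 3, 1, 4, 5]
Highest priority task = 2

2


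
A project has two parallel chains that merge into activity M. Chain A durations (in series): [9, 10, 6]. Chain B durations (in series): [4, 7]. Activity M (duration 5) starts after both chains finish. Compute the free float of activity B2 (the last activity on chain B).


ES(B2) = sum of predecessors on chain B = 4
EF(B2) = ES + duration = 4 + 7 = 11
Successor of B2 is M. ES(M) = max(sum(A), sum(B)) = max(25, 11) = 25
Free float = ES(successor) - EF(current) = 25 - 11 = 14

14


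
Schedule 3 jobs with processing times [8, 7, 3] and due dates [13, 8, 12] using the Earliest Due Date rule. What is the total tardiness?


Sort by due date (EDD order): [(7, 8), (3, 12), (8, 13)]
Compute completion times and tardiness:
  Job 1: p=7, d=8, C=7, tardiness=max(0,7-8)=0
  Job 2: p=3, d=12, C=10, tardiness=max(0,10-12)=0
  Job 3: p=8, d=13, C=18, tardiness=max(0,18-13)=5
Total tardiness = 5

5


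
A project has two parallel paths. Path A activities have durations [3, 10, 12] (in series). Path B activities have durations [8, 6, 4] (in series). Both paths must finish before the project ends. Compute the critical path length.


Path A total = 3 + 10 + 12 = 25
Path B total = 8 + 6 + 4 = 18
Critical path = longest path = max(25, 18) = 25

25


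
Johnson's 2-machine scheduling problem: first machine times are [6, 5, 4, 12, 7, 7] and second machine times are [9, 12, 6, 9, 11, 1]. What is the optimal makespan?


Apply Johnson's rule:
  Group 1 (a <= b): [(3, 4, 6), (2, 5, 12), (1, 6, 9), (5, 7, 11)]
  Group 2 (a > b): [(4, 12, 9), (6, 7, 1)]
Optimal job order: [3, 2, 1, 5, 4, 6]
Schedule:
  Job 3: M1 done at 4, M2 done at 10
  Job 2: M1 done at 9, M2 done at 22
  Job 1: M1 done at 15, M2 done at 31
  Job 5: M1 done at 22, M2 done at 42
  Job 4: M1 done at 34, M2 done at 51
  Job 6: M1 done at 41, M2 done at 52
Makespan = 52

52


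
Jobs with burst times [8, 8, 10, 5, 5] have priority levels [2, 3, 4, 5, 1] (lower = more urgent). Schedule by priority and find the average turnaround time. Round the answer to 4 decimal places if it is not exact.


Sort by priority (ascending = highest first):
Order: [(1, 5), (2, 8), (3, 8), (4, 10), (5, 5)]
Completion times:
  Priority 1, burst=5, C=5
  Priority 2, burst=8, C=13
  Priority 3, burst=8, C=21
  Priority 4, burst=10, C=31
  Priority 5, burst=5, C=36
Average turnaround = 106/5 = 21.2

21.2


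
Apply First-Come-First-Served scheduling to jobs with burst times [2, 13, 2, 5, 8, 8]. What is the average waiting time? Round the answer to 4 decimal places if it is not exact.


FCFS order (as given): [2, 13, 2, 5, 8, 8]
Waiting times:
  Job 1: wait = 0
  Job 2: wait = 2
  Job 3: wait = 15
  Job 4: wait = 17
  Job 5: wait = 22
  Job 6: wait = 30
Sum of waiting times = 86
Average waiting time = 86/6 = 14.3333

14.3333


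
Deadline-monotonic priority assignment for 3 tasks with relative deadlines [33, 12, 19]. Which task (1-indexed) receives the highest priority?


Sort tasks by relative deadline (ascending):
  Task 2: deadline = 12
  Task 3: deadline = 19
  Task 1: deadline = 33
Priority order (highest first): [2, 3, 1]
Highest priority task = 2

2


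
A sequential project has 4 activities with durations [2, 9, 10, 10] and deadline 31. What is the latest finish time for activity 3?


LF(activity 3) = deadline - sum of successor durations
Successors: activities 4 through 4 with durations [10]
Sum of successor durations = 10
LF = 31 - 10 = 21

21


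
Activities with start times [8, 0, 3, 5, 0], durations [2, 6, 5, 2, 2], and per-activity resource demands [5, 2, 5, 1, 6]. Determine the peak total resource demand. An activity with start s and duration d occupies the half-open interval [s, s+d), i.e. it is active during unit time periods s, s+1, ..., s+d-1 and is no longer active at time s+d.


Each activity i is active on [start_i, start_i + duration_i).
Compute total resource usage per time slot:
  t=0: active resources = [2, 6], total = 8
  t=1: active resources = [2, 6], total = 8
  t=2: active resources = [2], total = 2
  t=3: active resources = [2, 5], total = 7
  t=4: active resources = [2, 5], total = 7
  t=5: active resources = [2, 5, 1], total = 8
  t=6: active resources = [5, 1], total = 6
  t=7: active resources = [5], total = 5
  t=8: active resources = [5], total = 5
  t=9: active resources = [5], total = 5
Peak resource demand = 8

8


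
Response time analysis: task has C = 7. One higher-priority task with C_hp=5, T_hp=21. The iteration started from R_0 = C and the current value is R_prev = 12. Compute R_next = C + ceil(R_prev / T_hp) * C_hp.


R_next = C + ceil(R_prev / T_hp) * C_hp
ceil(12 / 21) = ceil(0.5714) = 1
Interference = 1 * 5 = 5
R_next = 7 + 5 = 12
R_next = R_prev, so the iteration has converged (response time = 12).

12


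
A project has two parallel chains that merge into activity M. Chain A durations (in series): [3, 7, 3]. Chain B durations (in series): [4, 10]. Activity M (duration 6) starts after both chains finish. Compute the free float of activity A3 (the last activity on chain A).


ES(A3) = sum of predecessors on chain A = 10
EF(A3) = ES + duration = 10 + 3 = 13
Successor of A3 is M. ES(M) = max(sum(A), sum(B)) = max(13, 14) = 14
Free float = ES(successor) - EF(current) = 14 - 13 = 1

1


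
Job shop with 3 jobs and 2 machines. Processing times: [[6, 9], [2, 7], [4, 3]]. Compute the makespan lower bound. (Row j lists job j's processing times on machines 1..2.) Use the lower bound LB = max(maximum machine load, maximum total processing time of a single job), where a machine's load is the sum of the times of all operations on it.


Machine loads:
  Machine 1: 6 + 2 + 4 = 12
  Machine 2: 9 + 7 + 3 = 19
Max machine load = 19
Job totals:
  Job 1: 15
  Job 2: 9
  Job 3: 7
Max job total = 15
Lower bound = max(19, 15) = 19

19


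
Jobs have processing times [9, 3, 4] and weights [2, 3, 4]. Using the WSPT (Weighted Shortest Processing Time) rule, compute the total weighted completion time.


Compute p/w ratios and sort ascending (WSPT): [(3, 3), (4, 4), (9, 2)]
Compute weighted completion times:
  Job (p=3,w=3): C=3, w*C=3*3=9
  Job (p=4,w=4): C=7, w*C=4*7=28
  Job (p=9,w=2): C=16, w*C=2*16=32
Total weighted completion time = 69

69


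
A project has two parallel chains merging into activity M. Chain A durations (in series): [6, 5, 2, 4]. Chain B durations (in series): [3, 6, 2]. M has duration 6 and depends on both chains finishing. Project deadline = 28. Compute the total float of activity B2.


Forward pass: ES(B2) = sum of predecessors on chain B = 3
EF = ES + duration = 3 + 6 = 9
Backward pass: LF(M) = deadline = 28; LS(M) = 28 - 6 = 22
LF(B2) = LS(M) - sum(successors on chain B) = 22 - 2 = 20
LS = LF - duration = 20 - 6 = 14
Total float = LS - ES = 14 - 3 = 11

11


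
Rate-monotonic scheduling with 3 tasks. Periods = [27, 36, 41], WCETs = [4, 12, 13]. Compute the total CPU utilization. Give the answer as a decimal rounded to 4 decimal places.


Compute individual utilizations (exact fractions):
  Task 1: C/T = 4/27 (approx. 0.1481)
  Task 2: C/T = 12/36 = 1/3 (approx. 0.3333)
  Task 3: C/T = 13/41 (approx. 0.3171)
Total utilization U = 4/27 + 1/3 + 13/41 = 884/1107
Rounded to 4 decimal places: U = 0.7986
RM (Liu & Layland) bound for 3 tasks = 0.779763; compare with U = 884/1107 (approx. 0.798555)
bound < U <= 1, so the RM sufficient condition is not met (inconclusive; an exact test such as response-time analysis is needed).

0.7986


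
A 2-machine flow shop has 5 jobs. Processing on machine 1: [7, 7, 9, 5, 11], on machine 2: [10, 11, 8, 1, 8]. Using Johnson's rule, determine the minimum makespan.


Apply Johnson's rule:
  Group 1 (a <= b): [(1, 7, 10), (2, 7, 11)]
  Group 2 (a > b): [(3, 9, 8), (5, 11, 8), (4, 5, 1)]
Optimal job order: [1, 2, 3, 5, 4]
Schedule:
  Job 1: M1 done at 7, M2 done at 17
  Job 2: M1 done at 14, M2 done at 28
  Job 3: M1 done at 23, M2 done at 36
  Job 5: M1 done at 34, M2 done at 44
  Job 4: M1 done at 39, M2 done at 45
Makespan = 45

45


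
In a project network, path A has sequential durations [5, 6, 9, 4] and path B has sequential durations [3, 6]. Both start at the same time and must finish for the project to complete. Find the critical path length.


Path A total = 5 + 6 + 9 + 4 = 24
Path B total = 3 + 6 = 9
Critical path = longest path = max(24, 9) = 24

24


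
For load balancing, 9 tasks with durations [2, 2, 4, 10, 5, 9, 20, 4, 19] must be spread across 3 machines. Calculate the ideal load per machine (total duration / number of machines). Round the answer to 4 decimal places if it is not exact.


Total processing time = 2 + 2 + 4 + 10 + 5 + 9 + 20 + 4 + 19 = 75
Number of machines = 3
Ideal balanced load = 75 / 3 = 25.0

25.0


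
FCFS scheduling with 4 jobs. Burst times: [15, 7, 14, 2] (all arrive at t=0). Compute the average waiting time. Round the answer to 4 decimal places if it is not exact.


FCFS order (as given): [15, 7, 14, 2]
Waiting times:
  Job 1: wait = 0
  Job 2: wait = 15
  Job 3: wait = 22
  Job 4: wait = 36
Sum of waiting times = 73
Average waiting time = 73/4 = 18.25

18.25


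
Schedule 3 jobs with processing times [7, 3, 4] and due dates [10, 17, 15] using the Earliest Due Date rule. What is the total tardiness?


Sort by due date (EDD order): [(7, 10), (4, 15), (3, 17)]
Compute completion times and tardiness:
  Job 1: p=7, d=10, C=7, tardiness=max(0,7-10)=0
  Job 2: p=4, d=15, C=11, tardiness=max(0,11-15)=0
  Job 3: p=3, d=17, C=14, tardiness=max(0,14-17)=0
Total tardiness = 0

0


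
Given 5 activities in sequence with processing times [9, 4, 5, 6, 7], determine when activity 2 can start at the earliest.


Activity 2 starts after activities 1 through 1 complete.
Predecessor durations: [9]
ES = 9 = 9

9


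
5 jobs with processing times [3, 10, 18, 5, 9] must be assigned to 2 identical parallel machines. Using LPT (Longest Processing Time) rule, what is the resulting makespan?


Sort jobs in decreasing order (LPT): [18, 10, 9, 5, 3]
Assign each job to the least loaded machine:
  Machine 1: jobs [18, 5], load = 23
  Machine 2: jobs [10, 9, 3], load = 22
Makespan = max load = 23

23


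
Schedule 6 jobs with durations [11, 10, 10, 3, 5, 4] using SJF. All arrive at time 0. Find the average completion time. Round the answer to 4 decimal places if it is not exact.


SJF order (ascending): [3, 4, 5, 10, 10, 11]
Completion times:
  Job 1: burst=3, C=3
  Job 2: burst=4, C=7
  Job 3: burst=5, C=12
  Job 4: burst=10, C=22
  Job 5: burst=10, C=32
  Job 6: burst=11, C=43
Average completion = 119/6 = 19.8333

19.8333


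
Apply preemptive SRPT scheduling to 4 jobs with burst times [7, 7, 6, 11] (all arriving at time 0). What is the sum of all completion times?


Since all jobs arrive at t=0, SRPT equals SPT ordering.
SPT order: [6, 7, 7, 11]
Completion times:
  Job 1: p=6, C=6
  Job 2: p=7, C=13
  Job 3: p=7, C=20
  Job 4: p=11, C=31
Total completion time = 6 + 13 + 20 + 31 = 70

70


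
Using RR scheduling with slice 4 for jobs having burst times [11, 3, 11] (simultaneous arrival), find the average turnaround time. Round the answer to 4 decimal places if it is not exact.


Time quantum = 4
Execution trace:
  J1 runs 4 units, time = 4
  J2 runs 3 units, time = 7
  J3 runs 4 units, time = 11
  J1 runs 4 units, time = 15
  J3 runs 4 units, time = 19
  J1 runs 3 units, time = 22
  J3 runs 3 units, time = 25
Finish times: [22, 7, 25]
Average turnaround = 54/3 = 18.0

18.0
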